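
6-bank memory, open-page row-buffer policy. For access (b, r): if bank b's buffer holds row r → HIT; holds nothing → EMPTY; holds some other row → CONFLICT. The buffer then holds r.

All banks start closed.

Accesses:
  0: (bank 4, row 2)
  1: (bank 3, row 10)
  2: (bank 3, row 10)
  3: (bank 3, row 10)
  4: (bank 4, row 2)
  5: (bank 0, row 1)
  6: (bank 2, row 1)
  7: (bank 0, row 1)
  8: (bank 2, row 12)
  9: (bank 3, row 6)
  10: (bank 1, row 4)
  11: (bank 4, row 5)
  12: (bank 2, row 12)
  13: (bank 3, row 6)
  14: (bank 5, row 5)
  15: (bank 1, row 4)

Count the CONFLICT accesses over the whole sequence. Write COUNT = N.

  [0] b4 r2: no row ⇒ E
  [1] b3 r10: no row ⇒ E
  [2] b3 r10: had r10 ⇒ H
  [3] b3 r10: had r10 ⇒ H
  [4] b4 r2: had r2 ⇒ H
  [5] b0 r1: no row ⇒ E
  [6] b2 r1: no row ⇒ E
  [7] b0 r1: had r1 ⇒ H
  [8] b2 r12: had r1 ⇒ C
  [9] b3 r6: had r10 ⇒ C
  [10] b1 r4: no row ⇒ E
  [11] b4 r5: had r2 ⇒ C
  [12] b2 r12: had r12 ⇒ H
  [13] b3 r6: had r6 ⇒ H
  [14] b5 r5: no row ⇒ E
  [15] b1 r4: had r4 ⇒ H

COUNT = 3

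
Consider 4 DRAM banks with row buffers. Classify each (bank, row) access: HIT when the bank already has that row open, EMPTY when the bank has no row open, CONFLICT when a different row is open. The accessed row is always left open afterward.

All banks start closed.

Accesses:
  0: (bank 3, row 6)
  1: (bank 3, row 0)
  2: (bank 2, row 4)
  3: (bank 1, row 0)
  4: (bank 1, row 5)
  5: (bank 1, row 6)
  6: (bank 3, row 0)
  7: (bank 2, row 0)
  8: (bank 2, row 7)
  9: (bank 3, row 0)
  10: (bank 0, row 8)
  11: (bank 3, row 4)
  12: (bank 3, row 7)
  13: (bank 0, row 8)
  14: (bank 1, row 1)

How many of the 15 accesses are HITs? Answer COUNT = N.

#0 (3,6) E
#1 (3,0) C  (was 6)
#2 (2,4) E
#3 (1,0) E
#4 (1,5) C  (was 0)
#5 (1,6) C  (was 5)
#6 (3,0) H  (was 0)
#7 (2,0) C  (was 4)
#8 (2,7) C  (was 0)
#9 (3,0) H  (was 0)
#10 (0,8) E
#11 (3,4) C  (was 0)
#12 (3,7) C  (was 4)
#13 (0,8) H  (was 8)
#14 (1,1) C  (was 6)

COUNT = 3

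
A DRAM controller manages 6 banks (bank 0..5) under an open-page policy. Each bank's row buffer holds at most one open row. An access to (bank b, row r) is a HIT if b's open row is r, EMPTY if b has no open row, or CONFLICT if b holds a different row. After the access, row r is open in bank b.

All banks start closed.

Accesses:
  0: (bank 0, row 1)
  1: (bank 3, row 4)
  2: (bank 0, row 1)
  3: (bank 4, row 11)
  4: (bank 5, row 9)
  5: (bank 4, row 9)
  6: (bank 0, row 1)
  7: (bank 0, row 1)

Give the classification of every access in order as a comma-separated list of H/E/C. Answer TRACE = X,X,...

#0 (0,1) E
#1 (3,4) E
#2 (0,1) H  (was 1)
#3 (4,11) E
#4 (5,9) E
#5 (4,9) C  (was 11)
#6 (0,1) H  (was 1)
#7 (0,1) H  (was 1)

TRACE = E,E,H,E,E,C,H,H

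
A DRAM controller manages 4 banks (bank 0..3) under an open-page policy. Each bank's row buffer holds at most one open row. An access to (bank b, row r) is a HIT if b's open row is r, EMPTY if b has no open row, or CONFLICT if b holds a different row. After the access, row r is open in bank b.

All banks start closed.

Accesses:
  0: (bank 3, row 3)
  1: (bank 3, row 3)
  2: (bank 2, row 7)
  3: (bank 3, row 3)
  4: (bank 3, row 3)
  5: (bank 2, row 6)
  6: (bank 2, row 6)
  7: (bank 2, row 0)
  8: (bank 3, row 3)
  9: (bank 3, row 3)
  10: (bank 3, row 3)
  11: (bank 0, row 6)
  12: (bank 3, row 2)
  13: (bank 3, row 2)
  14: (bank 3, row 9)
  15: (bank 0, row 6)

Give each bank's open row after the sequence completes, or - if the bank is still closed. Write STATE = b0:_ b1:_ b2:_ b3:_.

STATE = b0:6 b1:- b2:0 b3:9

#0 (3,3) E
#1 (3,3) H  (was 3)
#2 (2,7) E
#3 (3,3) H  (was 3)
#4 (3,3) H  (was 3)
#5 (2,6) C  (was 7)
#6 (2,6) H  (was 6)
#7 (2,0) C  (was 6)
#8 (3,3) H  (was 3)
#9 (3,3) H  (was 3)
#10 (3,3) H  (was 3)
#11 (0,6) E
#12 (3,2) C  (was 3)
#13 (3,2) H  (was 2)
#14 (3,9) C  (was 2)
#15 (0,6) H  (was 6)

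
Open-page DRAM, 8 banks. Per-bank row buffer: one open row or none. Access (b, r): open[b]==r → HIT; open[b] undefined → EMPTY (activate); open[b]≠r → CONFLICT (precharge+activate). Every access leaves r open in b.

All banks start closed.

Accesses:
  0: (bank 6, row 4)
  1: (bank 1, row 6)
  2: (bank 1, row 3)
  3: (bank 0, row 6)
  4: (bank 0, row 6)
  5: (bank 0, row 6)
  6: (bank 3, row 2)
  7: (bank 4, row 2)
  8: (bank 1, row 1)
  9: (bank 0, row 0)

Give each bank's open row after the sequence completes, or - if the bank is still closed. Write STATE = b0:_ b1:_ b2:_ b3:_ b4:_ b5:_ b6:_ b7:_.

#0 (6,4) E
#1 (1,6) E
#2 (1,3) C  (was 6)
#3 (0,6) E
#4 (0,6) H  (was 6)
#5 (0,6) H  (was 6)
#6 (3,2) E
#7 (4,2) E
#8 (1,1) C  (was 3)
#9 (0,0) C  (was 6)

STATE = b0:0 b1:1 b2:- b3:2 b4:2 b5:- b6:4 b7:-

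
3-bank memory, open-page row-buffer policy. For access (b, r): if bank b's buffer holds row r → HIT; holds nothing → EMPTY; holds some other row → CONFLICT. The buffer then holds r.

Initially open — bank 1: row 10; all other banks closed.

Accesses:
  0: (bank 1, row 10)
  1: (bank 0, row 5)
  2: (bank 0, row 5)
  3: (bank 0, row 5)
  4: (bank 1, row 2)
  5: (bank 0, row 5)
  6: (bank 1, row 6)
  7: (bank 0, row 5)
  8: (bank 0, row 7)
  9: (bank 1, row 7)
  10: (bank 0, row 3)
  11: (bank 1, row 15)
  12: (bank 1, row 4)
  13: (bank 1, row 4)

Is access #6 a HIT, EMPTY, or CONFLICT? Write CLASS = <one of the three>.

CLASS = CONFLICT

step 0: bank1 10->10 [HIT]
step 1: bank0 None->5 [EMPTY]
step 2: bank0 5->5 [HIT]
step 3: bank0 5->5 [HIT]
step 4: bank1 10->2 [CONFLICT]
step 5: bank0 5->5 [HIT]
step 6: bank1 2->6 [CONFLICT]
step 7: bank0 5->5 [HIT]
step 8: bank0 5->7 [CONFLICT]
step 9: bank1 6->7 [CONFLICT]
step 10: bank0 7->3 [CONFLICT]
step 11: bank1 7->15 [CONFLICT]
step 12: bank1 15->4 [CONFLICT]
step 13: bank1 4->4 [HIT]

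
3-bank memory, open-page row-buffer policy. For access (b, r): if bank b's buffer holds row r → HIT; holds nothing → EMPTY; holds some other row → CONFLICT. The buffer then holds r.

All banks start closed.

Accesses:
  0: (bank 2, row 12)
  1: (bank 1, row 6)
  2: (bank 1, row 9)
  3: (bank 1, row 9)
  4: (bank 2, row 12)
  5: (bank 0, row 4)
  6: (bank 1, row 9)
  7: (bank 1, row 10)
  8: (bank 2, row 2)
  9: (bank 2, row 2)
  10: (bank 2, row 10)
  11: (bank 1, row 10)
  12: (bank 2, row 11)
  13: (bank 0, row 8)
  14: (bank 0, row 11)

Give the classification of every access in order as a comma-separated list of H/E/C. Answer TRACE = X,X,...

step 0: bank2 None->12 [EMPTY]
step 1: bank1 None->6 [EMPTY]
step 2: bank1 6->9 [CONFLICT]
step 3: bank1 9->9 [HIT]
step 4: bank2 12->12 [HIT]
step 5: bank0 None->4 [EMPTY]
step 6: bank1 9->9 [HIT]
step 7: bank1 9->10 [CONFLICT]
step 8: bank2 12->2 [CONFLICT]
step 9: bank2 2->2 [HIT]
step 10: bank2 2->10 [CONFLICT]
step 11: bank1 10->10 [HIT]
step 12: bank2 10->11 [CONFLICT]
step 13: bank0 4->8 [CONFLICT]
step 14: bank0 8->11 [CONFLICT]

TRACE = E,E,C,H,H,E,H,C,C,H,C,H,C,C,C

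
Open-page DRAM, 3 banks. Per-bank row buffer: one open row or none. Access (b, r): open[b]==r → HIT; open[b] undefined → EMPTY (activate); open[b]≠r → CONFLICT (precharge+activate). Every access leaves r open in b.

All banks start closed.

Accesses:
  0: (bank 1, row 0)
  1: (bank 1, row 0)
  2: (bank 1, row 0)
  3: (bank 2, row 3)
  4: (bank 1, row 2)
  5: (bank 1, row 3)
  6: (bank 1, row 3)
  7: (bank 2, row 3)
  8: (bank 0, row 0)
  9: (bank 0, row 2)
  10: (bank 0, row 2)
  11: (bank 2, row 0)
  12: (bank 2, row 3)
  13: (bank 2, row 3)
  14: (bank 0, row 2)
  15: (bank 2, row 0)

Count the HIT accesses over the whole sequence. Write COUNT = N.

  [0] b1 r0: no row ⇒ E
  [1] b1 r0: had r0 ⇒ H
  [2] b1 r0: had r0 ⇒ H
  [3] b2 r3: no row ⇒ E
  [4] b1 r2: had r0 ⇒ C
  [5] b1 r3: had r2 ⇒ C
  [6] b1 r3: had r3 ⇒ H
  [7] b2 r3: had r3 ⇒ H
  [8] b0 r0: no row ⇒ E
  [9] b0 r2: had r0 ⇒ C
  [10] b0 r2: had r2 ⇒ H
  [11] b2 r0: had r3 ⇒ C
  [12] b2 r3: had r0 ⇒ C
  [13] b2 r3: had r3 ⇒ H
  [14] b0 r2: had r2 ⇒ H
  [15] b2 r0: had r3 ⇒ C

COUNT = 7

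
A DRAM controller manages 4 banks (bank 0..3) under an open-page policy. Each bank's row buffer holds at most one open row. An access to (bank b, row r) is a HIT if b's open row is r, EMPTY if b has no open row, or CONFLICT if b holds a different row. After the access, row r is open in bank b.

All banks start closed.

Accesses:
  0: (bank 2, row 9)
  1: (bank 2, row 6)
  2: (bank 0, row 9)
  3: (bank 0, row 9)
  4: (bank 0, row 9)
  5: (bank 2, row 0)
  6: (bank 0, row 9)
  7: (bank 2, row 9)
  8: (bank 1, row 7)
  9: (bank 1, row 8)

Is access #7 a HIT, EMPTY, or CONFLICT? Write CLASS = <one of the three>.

0: bank 2 row 9 — prev None → EMPTY
1: bank 2 row 6 — prev 9 → CONFLICT
2: bank 0 row 9 — prev None → EMPTY
3: bank 0 row 9 — prev 9 → HIT
4: bank 0 row 9 — prev 9 → HIT
5: bank 2 row 0 — prev 6 → CONFLICT
6: bank 0 row 9 — prev 9 → HIT
7: bank 2 row 9 — prev 0 → CONFLICT
8: bank 1 row 7 — prev None → EMPTY
9: bank 1 row 8 — prev 7 → CONFLICT

CLASS = CONFLICT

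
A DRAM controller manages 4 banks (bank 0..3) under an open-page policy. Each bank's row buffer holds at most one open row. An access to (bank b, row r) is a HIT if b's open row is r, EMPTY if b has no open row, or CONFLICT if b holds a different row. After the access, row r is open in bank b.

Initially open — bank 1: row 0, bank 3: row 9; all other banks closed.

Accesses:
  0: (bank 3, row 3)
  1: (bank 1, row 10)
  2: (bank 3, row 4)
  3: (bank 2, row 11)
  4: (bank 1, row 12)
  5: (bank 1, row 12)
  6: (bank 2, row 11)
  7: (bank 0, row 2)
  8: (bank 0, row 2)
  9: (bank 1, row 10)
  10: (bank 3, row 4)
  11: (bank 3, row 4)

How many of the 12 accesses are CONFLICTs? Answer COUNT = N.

#0 (3,3) C  (was 9)
#1 (1,10) C  (was 0)
#2 (3,4) C  (was 3)
#3 (2,11) E
#4 (1,12) C  (was 10)
#5 (1,12) H  (was 12)
#6 (2,11) H  (was 11)
#7 (0,2) E
#8 (0,2) H  (was 2)
#9 (1,10) C  (was 12)
#10 (3,4) H  (was 4)
#11 (3,4) H  (was 4)

COUNT = 5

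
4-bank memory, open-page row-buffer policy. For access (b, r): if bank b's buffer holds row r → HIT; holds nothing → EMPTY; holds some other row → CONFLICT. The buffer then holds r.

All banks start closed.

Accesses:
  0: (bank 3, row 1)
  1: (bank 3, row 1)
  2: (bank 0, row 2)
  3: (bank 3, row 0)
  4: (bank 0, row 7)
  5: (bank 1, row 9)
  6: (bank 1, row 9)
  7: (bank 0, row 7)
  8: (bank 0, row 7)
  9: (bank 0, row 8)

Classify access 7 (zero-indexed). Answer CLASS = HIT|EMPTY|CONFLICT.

CLASS = HIT

0: bank 3 row 1 — prev None → EMPTY
1: bank 3 row 1 — prev 1 → HIT
2: bank 0 row 2 — prev None → EMPTY
3: bank 3 row 0 — prev 1 → CONFLICT
4: bank 0 row 7 — prev 2 → CONFLICT
5: bank 1 row 9 — prev None → EMPTY
6: bank 1 row 9 — prev 9 → HIT
7: bank 0 row 7 — prev 7 → HIT
8: bank 0 row 7 — prev 7 → HIT
9: bank 0 row 8 — prev 7 → CONFLICT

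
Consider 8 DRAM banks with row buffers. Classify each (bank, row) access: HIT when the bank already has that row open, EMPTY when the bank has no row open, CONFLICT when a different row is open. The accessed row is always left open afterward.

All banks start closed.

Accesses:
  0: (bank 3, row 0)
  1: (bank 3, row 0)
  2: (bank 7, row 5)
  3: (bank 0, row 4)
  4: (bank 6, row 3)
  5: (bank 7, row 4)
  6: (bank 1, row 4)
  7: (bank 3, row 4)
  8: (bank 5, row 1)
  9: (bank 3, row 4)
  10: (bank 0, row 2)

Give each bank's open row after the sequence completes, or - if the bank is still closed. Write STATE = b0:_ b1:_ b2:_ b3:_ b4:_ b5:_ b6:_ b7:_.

STATE = b0:2 b1:4 b2:- b3:4 b4:- b5:1 b6:3 b7:4

0: bank 3 row 0 — prev None → EMPTY
1: bank 3 row 0 — prev 0 → HIT
2: bank 7 row 5 — prev None → EMPTY
3: bank 0 row 4 — prev None → EMPTY
4: bank 6 row 3 — prev None → EMPTY
5: bank 7 row 4 — prev 5 → CONFLICT
6: bank 1 row 4 — prev None → EMPTY
7: bank 3 row 4 — prev 0 → CONFLICT
8: bank 5 row 1 — prev None → EMPTY
9: bank 3 row 4 — prev 4 → HIT
10: bank 0 row 2 — prev 4 → CONFLICT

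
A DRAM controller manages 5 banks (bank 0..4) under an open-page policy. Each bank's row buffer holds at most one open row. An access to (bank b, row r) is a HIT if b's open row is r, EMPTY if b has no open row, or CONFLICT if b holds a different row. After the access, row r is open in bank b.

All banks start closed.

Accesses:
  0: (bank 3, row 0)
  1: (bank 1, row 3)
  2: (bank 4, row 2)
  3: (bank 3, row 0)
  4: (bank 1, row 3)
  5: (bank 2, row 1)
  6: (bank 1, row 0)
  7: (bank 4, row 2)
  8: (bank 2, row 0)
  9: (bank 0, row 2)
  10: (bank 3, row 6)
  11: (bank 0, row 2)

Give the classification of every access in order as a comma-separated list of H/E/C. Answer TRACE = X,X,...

0: bank 3 row 0 — prev None → EMPTY
1: bank 1 row 3 — prev None → EMPTY
2: bank 4 row 2 — prev None → EMPTY
3: bank 3 row 0 — prev 0 → HIT
4: bank 1 row 3 — prev 3 → HIT
5: bank 2 row 1 — prev None → EMPTY
6: bank 1 row 0 — prev 3 → CONFLICT
7: bank 4 row 2 — prev 2 → HIT
8: bank 2 row 0 — prev 1 → CONFLICT
9: bank 0 row 2 — prev None → EMPTY
10: bank 3 row 6 — prev 0 → CONFLICT
11: bank 0 row 2 — prev 2 → HIT

TRACE = E,E,E,H,H,E,C,H,C,E,C,H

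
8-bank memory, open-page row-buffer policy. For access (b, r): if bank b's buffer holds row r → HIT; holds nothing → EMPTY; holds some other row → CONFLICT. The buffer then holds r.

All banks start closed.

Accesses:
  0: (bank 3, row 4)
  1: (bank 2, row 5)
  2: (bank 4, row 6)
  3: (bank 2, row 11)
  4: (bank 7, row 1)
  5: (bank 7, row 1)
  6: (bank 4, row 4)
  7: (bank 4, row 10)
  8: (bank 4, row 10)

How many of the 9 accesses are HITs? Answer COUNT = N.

COUNT = 2

0: bank 3 row 4 — prev None → EMPTY
1: bank 2 row 5 — prev None → EMPTY
2: bank 4 row 6 — prev None → EMPTY
3: bank 2 row 11 — prev 5 → CONFLICT
4: bank 7 row 1 — prev None → EMPTY
5: bank 7 row 1 — prev 1 → HIT
6: bank 4 row 4 — prev 6 → CONFLICT
7: bank 4 row 10 — prev 4 → CONFLICT
8: bank 4 row 10 — prev 10 → HIT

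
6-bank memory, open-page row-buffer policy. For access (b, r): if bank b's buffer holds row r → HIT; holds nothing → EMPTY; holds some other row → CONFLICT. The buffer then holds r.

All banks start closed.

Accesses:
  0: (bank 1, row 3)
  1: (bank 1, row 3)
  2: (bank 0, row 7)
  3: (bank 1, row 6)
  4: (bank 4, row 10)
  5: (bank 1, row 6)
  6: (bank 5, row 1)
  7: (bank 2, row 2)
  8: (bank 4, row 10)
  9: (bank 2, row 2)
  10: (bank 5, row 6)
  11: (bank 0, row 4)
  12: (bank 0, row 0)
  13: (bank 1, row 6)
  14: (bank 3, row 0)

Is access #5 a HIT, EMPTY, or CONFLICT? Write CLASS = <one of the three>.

CLASS = HIT

step 0: bank1 None->3 [EMPTY]
step 1: bank1 3->3 [HIT]
step 2: bank0 None->7 [EMPTY]
step 3: bank1 3->6 [CONFLICT]
step 4: bank4 None->10 [EMPTY]
step 5: bank1 6->6 [HIT]
step 6: bank5 None->1 [EMPTY]
step 7: bank2 None->2 [EMPTY]
step 8: bank4 10->10 [HIT]
step 9: bank2 2->2 [HIT]
step 10: bank5 1->6 [CONFLICT]
step 11: bank0 7->4 [CONFLICT]
step 12: bank0 4->0 [CONFLICT]
step 13: bank1 6->6 [HIT]
step 14: bank3 None->0 [EMPTY]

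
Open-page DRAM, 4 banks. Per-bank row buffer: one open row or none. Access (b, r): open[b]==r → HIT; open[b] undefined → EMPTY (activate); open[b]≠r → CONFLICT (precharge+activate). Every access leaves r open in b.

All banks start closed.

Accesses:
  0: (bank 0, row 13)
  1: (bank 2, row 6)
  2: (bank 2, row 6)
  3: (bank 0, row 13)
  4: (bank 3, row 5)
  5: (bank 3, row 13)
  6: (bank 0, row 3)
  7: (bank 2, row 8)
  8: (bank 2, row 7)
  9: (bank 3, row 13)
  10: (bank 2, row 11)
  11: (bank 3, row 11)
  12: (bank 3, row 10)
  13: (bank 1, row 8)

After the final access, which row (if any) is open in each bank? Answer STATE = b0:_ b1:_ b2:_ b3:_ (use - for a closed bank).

STATE = b0:3 b1:8 b2:11 b3:10

  [0] b0 r13: no row ⇒ E
  [1] b2 r6: no row ⇒ E
  [2] b2 r6: had r6 ⇒ H
  [3] b0 r13: had r13 ⇒ H
  [4] b3 r5: no row ⇒ E
  [5] b3 r13: had r5 ⇒ C
  [6] b0 r3: had r13 ⇒ C
  [7] b2 r8: had r6 ⇒ C
  [8] b2 r7: had r8 ⇒ C
  [9] b3 r13: had r13 ⇒ H
  [10] b2 r11: had r7 ⇒ C
  [11] b3 r11: had r13 ⇒ C
  [12] b3 r10: had r11 ⇒ C
  [13] b1 r8: no row ⇒ E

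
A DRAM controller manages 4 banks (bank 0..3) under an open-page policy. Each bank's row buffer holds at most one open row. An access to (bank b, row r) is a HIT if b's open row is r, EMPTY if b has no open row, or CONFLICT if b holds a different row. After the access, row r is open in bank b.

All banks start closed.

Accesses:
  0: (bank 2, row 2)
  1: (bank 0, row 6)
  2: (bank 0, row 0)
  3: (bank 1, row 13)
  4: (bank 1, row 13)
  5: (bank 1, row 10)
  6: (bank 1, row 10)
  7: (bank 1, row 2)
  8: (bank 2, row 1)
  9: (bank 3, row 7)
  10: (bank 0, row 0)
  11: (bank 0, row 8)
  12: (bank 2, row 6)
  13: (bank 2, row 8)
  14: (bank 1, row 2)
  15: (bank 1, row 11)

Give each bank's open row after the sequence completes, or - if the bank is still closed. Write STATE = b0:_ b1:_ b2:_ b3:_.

STATE = b0:8 b1:11 b2:8 b3:7

#0 (2,2) E
#1 (0,6) E
#2 (0,0) C  (was 6)
#3 (1,13) E
#4 (1,13) H  (was 13)
#5 (1,10) C  (was 13)
#6 (1,10) H  (was 10)
#7 (1,2) C  (was 10)
#8 (2,1) C  (was 2)
#9 (3,7) E
#10 (0,0) H  (was 0)
#11 (0,8) C  (was 0)
#12 (2,6) C  (was 1)
#13 (2,8) C  (was 6)
#14 (1,2) H  (was 2)
#15 (1,11) C  (was 2)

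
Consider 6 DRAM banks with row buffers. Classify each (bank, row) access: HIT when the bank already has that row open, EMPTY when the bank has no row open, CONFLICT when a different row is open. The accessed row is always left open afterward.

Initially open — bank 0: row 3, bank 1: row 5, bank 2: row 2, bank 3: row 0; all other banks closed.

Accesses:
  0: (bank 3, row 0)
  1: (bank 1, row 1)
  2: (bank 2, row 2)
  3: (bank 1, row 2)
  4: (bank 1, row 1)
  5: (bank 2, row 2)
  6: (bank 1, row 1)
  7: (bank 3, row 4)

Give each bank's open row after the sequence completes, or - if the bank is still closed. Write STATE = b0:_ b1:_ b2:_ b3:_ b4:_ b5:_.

STATE = b0:3 b1:1 b2:2 b3:4 b4:- b5:-

  [0] b3 r0: had r0 ⇒ H
  [1] b1 r1: had r5 ⇒ C
  [2] b2 r2: had r2 ⇒ H
  [3] b1 r2: had r1 ⇒ C
  [4] b1 r1: had r2 ⇒ C
  [5] b2 r2: had r2 ⇒ H
  [6] b1 r1: had r1 ⇒ H
  [7] b3 r4: had r0 ⇒ C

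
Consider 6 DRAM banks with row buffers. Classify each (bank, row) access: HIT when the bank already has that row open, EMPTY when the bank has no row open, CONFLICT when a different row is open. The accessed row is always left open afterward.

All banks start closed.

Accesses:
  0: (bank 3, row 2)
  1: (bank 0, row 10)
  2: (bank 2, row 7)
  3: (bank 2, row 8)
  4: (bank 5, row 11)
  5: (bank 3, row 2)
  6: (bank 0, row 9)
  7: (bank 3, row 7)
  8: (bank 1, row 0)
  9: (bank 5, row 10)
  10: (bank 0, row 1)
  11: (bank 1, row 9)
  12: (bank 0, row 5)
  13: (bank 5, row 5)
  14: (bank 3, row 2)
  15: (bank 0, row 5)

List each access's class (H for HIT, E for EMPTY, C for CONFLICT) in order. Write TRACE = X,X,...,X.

TRACE = E,E,E,C,E,H,C,C,E,C,C,C,C,C,C,H

#0 (3,2) E
#1 (0,10) E
#2 (2,7) E
#3 (2,8) C  (was 7)
#4 (5,11) E
#5 (3,2) H  (was 2)
#6 (0,9) C  (was 10)
#7 (3,7) C  (was 2)
#8 (1,0) E
#9 (5,10) C  (was 11)
#10 (0,1) C  (was 9)
#11 (1,9) C  (was 0)
#12 (0,5) C  (was 1)
#13 (5,5) C  (was 10)
#14 (3,2) C  (was 7)
#15 (0,5) H  (was 5)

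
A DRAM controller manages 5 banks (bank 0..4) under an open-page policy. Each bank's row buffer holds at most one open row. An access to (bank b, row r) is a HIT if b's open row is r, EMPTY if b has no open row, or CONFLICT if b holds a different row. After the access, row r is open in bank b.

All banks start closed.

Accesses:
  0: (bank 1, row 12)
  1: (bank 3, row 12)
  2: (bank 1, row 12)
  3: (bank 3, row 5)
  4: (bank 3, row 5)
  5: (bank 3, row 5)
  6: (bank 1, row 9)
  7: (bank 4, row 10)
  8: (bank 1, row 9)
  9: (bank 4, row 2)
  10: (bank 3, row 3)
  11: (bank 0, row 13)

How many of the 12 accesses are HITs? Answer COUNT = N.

0: bank 1 row 12 — prev None → EMPTY
1: bank 3 row 12 — prev None → EMPTY
2: bank 1 row 12 — prev 12 → HIT
3: bank 3 row 5 — prev 12 → CONFLICT
4: bank 3 row 5 — prev 5 → HIT
5: bank 3 row 5 — prev 5 → HIT
6: bank 1 row 9 — prev 12 → CONFLICT
7: bank 4 row 10 — prev None → EMPTY
8: bank 1 row 9 — prev 9 → HIT
9: bank 4 row 2 — prev 10 → CONFLICT
10: bank 3 row 3 — prev 5 → CONFLICT
11: bank 0 row 13 — prev None → EMPTY

COUNT = 4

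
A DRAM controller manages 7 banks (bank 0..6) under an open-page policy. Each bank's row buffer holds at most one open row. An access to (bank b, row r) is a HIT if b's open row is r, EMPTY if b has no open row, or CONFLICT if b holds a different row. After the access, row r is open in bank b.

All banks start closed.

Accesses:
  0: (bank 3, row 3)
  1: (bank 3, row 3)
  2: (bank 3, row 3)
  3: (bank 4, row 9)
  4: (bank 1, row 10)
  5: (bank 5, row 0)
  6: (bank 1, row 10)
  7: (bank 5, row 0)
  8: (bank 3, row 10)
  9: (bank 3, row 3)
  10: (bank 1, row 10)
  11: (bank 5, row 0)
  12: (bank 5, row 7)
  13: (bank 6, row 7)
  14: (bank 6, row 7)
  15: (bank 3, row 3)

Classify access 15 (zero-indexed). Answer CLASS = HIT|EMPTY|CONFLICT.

CLASS = HIT

#0 (3,3) E
#1 (3,3) H  (was 3)
#2 (3,3) H  (was 3)
#3 (4,9) E
#4 (1,10) E
#5 (5,0) E
#6 (1,10) H  (was 10)
#7 (5,0) H  (was 0)
#8 (3,10) C  (was 3)
#9 (3,3) C  (was 10)
#10 (1,10) H  (was 10)
#11 (5,0) H  (was 0)
#12 (5,7) C  (was 0)
#13 (6,7) E
#14 (6,7) H  (was 7)
#15 (3,3) H  (was 3)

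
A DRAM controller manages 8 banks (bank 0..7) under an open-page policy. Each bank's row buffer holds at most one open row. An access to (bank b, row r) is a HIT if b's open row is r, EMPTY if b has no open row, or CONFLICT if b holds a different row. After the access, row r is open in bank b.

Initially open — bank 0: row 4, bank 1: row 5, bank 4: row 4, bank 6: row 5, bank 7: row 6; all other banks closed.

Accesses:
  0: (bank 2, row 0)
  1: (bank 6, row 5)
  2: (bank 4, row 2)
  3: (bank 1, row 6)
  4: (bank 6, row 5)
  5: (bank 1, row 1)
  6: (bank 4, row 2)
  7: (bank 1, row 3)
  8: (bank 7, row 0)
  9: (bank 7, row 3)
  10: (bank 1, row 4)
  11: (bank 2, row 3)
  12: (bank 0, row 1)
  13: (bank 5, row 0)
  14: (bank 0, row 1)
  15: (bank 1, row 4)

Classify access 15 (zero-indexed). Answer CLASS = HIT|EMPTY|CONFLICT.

CLASS = HIT

  [0] b2 r0: no row ⇒ E
  [1] b6 r5: had r5 ⇒ H
  [2] b4 r2: had r4 ⇒ C
  [3] b1 r6: had r5 ⇒ C
  [4] b6 r5: had r5 ⇒ H
  [5] b1 r1: had r6 ⇒ C
  [6] b4 r2: had r2 ⇒ H
  [7] b1 r3: had r1 ⇒ C
  [8] b7 r0: had r6 ⇒ C
  [9] b7 r3: had r0 ⇒ C
  [10] b1 r4: had r3 ⇒ C
  [11] b2 r3: had r0 ⇒ C
  [12] b0 r1: had r4 ⇒ C
  [13] b5 r0: no row ⇒ E
  [14] b0 r1: had r1 ⇒ H
  [15] b1 r4: had r4 ⇒ H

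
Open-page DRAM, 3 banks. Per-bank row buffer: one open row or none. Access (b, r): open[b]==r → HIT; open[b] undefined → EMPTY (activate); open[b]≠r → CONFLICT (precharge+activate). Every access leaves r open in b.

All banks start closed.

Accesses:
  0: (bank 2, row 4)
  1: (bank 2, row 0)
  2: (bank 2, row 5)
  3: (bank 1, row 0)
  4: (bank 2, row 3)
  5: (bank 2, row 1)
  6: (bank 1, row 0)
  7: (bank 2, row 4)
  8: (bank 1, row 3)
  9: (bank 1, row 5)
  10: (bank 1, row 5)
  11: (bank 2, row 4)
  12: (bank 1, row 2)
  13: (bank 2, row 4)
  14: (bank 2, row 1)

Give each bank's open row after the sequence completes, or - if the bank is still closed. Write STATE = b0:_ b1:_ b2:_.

#0 (2,4) E
#1 (2,0) C  (was 4)
#2 (2,5) C  (was 0)
#3 (1,0) E
#4 (2,3) C  (was 5)
#5 (2,1) C  (was 3)
#6 (1,0) H  (was 0)
#7 (2,4) C  (was 1)
#8 (1,3) C  (was 0)
#9 (1,5) C  (was 3)
#10 (1,5) H  (was 5)
#11 (2,4) H  (was 4)
#12 (1,2) C  (was 5)
#13 (2,4) H  (was 4)
#14 (2,1) C  (was 4)

STATE = b0:- b1:2 b2:1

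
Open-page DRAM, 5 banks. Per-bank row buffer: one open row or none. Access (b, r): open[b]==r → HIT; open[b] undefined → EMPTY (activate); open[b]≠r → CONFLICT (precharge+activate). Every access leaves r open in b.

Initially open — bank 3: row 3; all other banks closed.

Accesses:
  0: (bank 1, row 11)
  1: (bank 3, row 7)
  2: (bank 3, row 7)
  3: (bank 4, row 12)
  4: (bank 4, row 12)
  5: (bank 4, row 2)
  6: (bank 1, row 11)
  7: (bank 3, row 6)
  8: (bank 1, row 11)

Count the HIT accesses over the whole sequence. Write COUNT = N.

COUNT = 4

step 0: bank1 None->11 [EMPTY]
step 1: bank3 3->7 [CONFLICT]
step 2: bank3 7->7 [HIT]
step 3: bank4 None->12 [EMPTY]
step 4: bank4 12->12 [HIT]
step 5: bank4 12->2 [CONFLICT]
step 6: bank1 11->11 [HIT]
step 7: bank3 7->6 [CONFLICT]
step 8: bank1 11->11 [HIT]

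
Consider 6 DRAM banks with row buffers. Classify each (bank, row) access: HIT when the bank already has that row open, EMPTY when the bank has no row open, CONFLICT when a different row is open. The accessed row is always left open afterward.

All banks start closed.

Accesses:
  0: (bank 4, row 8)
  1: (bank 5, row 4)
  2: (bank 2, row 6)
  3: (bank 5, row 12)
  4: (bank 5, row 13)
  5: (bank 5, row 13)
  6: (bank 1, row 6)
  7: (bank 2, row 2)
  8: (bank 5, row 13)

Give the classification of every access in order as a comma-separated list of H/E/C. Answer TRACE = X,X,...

  [0] b4 r8: no row ⇒ E
  [1] b5 r4: no row ⇒ E
  [2] b2 r6: no row ⇒ E
  [3] b5 r12: had r4 ⇒ C
  [4] b5 r13: had r12 ⇒ C
  [5] b5 r13: had r13 ⇒ H
  [6] b1 r6: no row ⇒ E
  [7] b2 r2: had r6 ⇒ C
  [8] b5 r13: had r13 ⇒ H

TRACE = E,E,E,C,C,H,E,C,H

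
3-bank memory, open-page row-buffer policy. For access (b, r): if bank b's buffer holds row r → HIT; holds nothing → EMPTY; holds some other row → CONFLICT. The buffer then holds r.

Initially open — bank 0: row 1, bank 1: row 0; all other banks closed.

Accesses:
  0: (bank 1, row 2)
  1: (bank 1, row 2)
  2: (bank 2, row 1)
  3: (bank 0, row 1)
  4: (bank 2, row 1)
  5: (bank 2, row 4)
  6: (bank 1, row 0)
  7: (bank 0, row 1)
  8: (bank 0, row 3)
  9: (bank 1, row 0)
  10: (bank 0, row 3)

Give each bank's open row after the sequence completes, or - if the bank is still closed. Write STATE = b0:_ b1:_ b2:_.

#0 (1,2) C  (was 0)
#1 (1,2) H  (was 2)
#2 (2,1) E
#3 (0,1) H  (was 1)
#4 (2,1) H  (was 1)
#5 (2,4) C  (was 1)
#6 (1,0) C  (was 2)
#7 (0,1) H  (was 1)
#8 (0,3) C  (was 1)
#9 (1,0) H  (was 0)
#10 (0,3) H  (was 3)

STATE = b0:3 b1:0 b2:4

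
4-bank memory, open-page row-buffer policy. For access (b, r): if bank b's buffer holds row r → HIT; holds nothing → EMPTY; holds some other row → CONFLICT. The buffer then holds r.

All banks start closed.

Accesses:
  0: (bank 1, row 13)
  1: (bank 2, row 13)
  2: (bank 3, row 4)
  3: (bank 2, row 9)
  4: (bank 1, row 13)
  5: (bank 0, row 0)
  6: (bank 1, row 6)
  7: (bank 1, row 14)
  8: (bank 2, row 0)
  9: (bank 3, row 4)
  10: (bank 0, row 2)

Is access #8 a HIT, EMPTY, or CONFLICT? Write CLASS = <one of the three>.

CLASS = CONFLICT

step 0: bank1 None->13 [EMPTY]
step 1: bank2 None->13 [EMPTY]
step 2: bank3 None->4 [EMPTY]
step 3: bank2 13->9 [CONFLICT]
step 4: bank1 13->13 [HIT]
step 5: bank0 None->0 [EMPTY]
step 6: bank1 13->6 [CONFLICT]
step 7: bank1 6->14 [CONFLICT]
step 8: bank2 9->0 [CONFLICT]
step 9: bank3 4->4 [HIT]
step 10: bank0 0->2 [CONFLICT]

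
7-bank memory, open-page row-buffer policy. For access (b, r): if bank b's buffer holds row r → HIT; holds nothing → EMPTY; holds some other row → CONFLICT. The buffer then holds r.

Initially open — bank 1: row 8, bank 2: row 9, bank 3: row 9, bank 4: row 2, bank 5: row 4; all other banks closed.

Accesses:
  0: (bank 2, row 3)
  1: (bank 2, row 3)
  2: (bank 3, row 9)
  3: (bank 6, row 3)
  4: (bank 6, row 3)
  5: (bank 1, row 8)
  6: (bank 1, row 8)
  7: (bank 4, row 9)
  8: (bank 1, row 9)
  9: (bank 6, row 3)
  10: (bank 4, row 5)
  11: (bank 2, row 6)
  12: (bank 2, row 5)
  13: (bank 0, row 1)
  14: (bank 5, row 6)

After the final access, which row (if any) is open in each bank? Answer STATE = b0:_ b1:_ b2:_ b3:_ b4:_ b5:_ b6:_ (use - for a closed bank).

STATE = b0:1 b1:9 b2:5 b3:9 b4:5 b5:6 b6:3

step 0: bank2 9->3 [CONFLICT]
step 1: bank2 3->3 [HIT]
step 2: bank3 9->9 [HIT]
step 3: bank6 None->3 [EMPTY]
step 4: bank6 3->3 [HIT]
step 5: bank1 8->8 [HIT]
step 6: bank1 8->8 [HIT]
step 7: bank4 2->9 [CONFLICT]
step 8: bank1 8->9 [CONFLICT]
step 9: bank6 3->3 [HIT]
step 10: bank4 9->5 [CONFLICT]
step 11: bank2 3->6 [CONFLICT]
step 12: bank2 6->5 [CONFLICT]
step 13: bank0 None->1 [EMPTY]
step 14: bank5 4->6 [CONFLICT]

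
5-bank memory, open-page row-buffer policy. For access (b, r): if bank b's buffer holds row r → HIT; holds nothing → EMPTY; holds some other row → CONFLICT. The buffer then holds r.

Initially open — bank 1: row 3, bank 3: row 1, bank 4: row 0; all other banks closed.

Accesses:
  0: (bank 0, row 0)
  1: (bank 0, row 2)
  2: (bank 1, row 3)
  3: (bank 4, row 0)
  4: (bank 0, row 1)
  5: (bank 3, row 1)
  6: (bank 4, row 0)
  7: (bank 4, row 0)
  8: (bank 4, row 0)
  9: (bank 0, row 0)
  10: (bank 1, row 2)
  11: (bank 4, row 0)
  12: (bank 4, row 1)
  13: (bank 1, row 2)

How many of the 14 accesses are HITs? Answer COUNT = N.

step 0: bank0 None->0 [EMPTY]
step 1: bank0 0->2 [CONFLICT]
step 2: bank1 3->3 [HIT]
step 3: bank4 0->0 [HIT]
step 4: bank0 2->1 [CONFLICT]
step 5: bank3 1->1 [HIT]
step 6: bank4 0->0 [HIT]
step 7: bank4 0->0 [HIT]
step 8: bank4 0->0 [HIT]
step 9: bank0 1->0 [CONFLICT]
step 10: bank1 3->2 [CONFLICT]
step 11: bank4 0->0 [HIT]
step 12: bank4 0->1 [CONFLICT]
step 13: bank1 2->2 [HIT]

COUNT = 8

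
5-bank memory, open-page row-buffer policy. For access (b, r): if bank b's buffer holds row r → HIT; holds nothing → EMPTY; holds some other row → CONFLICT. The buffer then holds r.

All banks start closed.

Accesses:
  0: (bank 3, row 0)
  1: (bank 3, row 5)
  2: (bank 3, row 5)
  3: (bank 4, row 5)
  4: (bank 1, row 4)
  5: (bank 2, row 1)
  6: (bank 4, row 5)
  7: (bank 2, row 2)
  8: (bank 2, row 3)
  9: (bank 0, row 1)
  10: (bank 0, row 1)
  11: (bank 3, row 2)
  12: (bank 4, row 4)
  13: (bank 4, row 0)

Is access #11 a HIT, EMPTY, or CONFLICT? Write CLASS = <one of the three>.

CLASS = CONFLICT

step 0: bank3 None->0 [EMPTY]
step 1: bank3 0->5 [CONFLICT]
step 2: bank3 5->5 [HIT]
step 3: bank4 None->5 [EMPTY]
step 4: bank1 None->4 [EMPTY]
step 5: bank2 None->1 [EMPTY]
step 6: bank4 5->5 [HIT]
step 7: bank2 1->2 [CONFLICT]
step 8: bank2 2->3 [CONFLICT]
step 9: bank0 None->1 [EMPTY]
step 10: bank0 1->1 [HIT]
step 11: bank3 5->2 [CONFLICT]
step 12: bank4 5->4 [CONFLICT]
step 13: bank4 4->0 [CONFLICT]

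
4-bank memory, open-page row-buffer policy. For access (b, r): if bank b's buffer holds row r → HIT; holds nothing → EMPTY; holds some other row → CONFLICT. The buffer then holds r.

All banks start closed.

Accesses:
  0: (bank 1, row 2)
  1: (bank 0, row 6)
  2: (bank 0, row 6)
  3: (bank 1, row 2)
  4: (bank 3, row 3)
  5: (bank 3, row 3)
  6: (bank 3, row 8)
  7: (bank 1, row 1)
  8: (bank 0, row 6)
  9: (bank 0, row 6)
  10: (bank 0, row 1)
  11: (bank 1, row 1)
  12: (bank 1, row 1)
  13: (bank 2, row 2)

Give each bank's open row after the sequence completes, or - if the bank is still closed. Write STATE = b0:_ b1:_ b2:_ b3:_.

STATE = b0:1 b1:1 b2:2 b3:8

step 0: bank1 None->2 [EMPTY]
step 1: bank0 None->6 [EMPTY]
step 2: bank0 6->6 [HIT]
step 3: bank1 2->2 [HIT]
step 4: bank3 None->3 [EMPTY]
step 5: bank3 3->3 [HIT]
step 6: bank3 3->8 [CONFLICT]
step 7: bank1 2->1 [CONFLICT]
step 8: bank0 6->6 [HIT]
step 9: bank0 6->6 [HIT]
step 10: bank0 6->1 [CONFLICT]
step 11: bank1 1->1 [HIT]
step 12: bank1 1->1 [HIT]
step 13: bank2 None->2 [EMPTY]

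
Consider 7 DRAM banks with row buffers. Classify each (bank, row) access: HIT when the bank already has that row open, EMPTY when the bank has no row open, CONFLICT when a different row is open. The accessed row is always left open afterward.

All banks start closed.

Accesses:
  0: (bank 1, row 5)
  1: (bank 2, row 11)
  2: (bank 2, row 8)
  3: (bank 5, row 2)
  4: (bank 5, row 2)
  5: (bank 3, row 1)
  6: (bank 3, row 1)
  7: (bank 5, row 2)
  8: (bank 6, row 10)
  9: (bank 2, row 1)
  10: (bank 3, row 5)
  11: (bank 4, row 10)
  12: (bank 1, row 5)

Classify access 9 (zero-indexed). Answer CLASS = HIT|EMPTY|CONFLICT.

0: bank 1 row 5 — prev None → EMPTY
1: bank 2 row 11 — prev None → EMPTY
2: bank 2 row 8 — prev 11 → CONFLICT
3: bank 5 row 2 — prev None → EMPTY
4: bank 5 row 2 — prev 2 → HIT
5: bank 3 row 1 — prev None → EMPTY
6: bank 3 row 1 — prev 1 → HIT
7: bank 5 row 2 — prev 2 → HIT
8: bank 6 row 10 — prev None → EMPTY
9: bank 2 row 1 — prev 8 → CONFLICT
10: bank 3 row 5 — prev 1 → CONFLICT
11: bank 4 row 10 — prev None → EMPTY
12: bank 1 row 5 — prev 5 → HIT

CLASS = CONFLICT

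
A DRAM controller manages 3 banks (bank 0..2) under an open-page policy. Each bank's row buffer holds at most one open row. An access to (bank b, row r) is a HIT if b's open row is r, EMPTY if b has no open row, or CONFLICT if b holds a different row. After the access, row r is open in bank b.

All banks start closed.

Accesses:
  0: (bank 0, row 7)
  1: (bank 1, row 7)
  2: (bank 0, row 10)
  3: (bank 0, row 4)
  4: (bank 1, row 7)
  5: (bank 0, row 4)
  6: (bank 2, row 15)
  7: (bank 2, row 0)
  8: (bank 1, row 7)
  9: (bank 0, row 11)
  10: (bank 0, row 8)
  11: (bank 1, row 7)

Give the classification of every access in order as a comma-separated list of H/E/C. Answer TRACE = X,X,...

TRACE = E,E,C,C,H,H,E,C,H,C,C,H

#0 (0,7) E
#1 (1,7) E
#2 (0,10) C  (was 7)
#3 (0,4) C  (was 10)
#4 (1,7) H  (was 7)
#5 (0,4) H  (was 4)
#6 (2,15) E
#7 (2,0) C  (was 15)
#8 (1,7) H  (was 7)
#9 (0,11) C  (was 4)
#10 (0,8) C  (was 11)
#11 (1,7) H  (was 7)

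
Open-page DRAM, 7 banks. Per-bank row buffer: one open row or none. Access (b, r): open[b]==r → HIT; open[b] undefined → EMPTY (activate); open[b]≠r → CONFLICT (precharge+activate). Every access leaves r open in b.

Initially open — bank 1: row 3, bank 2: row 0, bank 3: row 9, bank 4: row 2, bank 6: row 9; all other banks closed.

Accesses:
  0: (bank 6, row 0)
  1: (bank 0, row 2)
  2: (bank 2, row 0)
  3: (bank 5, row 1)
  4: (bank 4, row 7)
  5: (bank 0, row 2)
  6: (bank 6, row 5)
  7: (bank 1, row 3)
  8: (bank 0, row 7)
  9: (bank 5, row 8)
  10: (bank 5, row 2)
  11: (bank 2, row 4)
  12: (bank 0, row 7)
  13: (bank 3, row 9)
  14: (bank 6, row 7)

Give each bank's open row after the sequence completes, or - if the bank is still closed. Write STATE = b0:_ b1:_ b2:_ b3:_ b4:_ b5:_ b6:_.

STATE = b0:7 b1:3 b2:4 b3:9 b4:7 b5:2 b6:7

step 0: bank6 9->0 [CONFLICT]
step 1: bank0 None->2 [EMPTY]
step 2: bank2 0->0 [HIT]
step 3: bank5 None->1 [EMPTY]
step 4: bank4 2->7 [CONFLICT]
step 5: bank0 2->2 [HIT]
step 6: bank6 0->5 [CONFLICT]
step 7: bank1 3->3 [HIT]
step 8: bank0 2->7 [CONFLICT]
step 9: bank5 1->8 [CONFLICT]
step 10: bank5 8->2 [CONFLICT]
step 11: bank2 0->4 [CONFLICT]
step 12: bank0 7->7 [HIT]
step 13: bank3 9->9 [HIT]
step 14: bank6 5->7 [CONFLICT]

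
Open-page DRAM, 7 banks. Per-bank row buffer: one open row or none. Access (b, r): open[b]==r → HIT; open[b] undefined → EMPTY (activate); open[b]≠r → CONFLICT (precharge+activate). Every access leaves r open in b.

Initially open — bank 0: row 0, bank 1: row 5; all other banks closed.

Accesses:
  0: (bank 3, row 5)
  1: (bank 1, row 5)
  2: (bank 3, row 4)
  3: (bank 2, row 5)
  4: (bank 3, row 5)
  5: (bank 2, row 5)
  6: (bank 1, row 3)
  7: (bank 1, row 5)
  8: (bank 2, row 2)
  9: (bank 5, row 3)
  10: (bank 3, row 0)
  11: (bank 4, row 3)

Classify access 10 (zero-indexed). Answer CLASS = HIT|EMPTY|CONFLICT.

#0 (3,5) E
#1 (1,5) H  (was 5)
#2 (3,4) C  (was 5)
#3 (2,5) E
#4 (3,5) C  (was 4)
#5 (2,5) H  (was 5)
#6 (1,3) C  (was 5)
#7 (1,5) C  (was 3)
#8 (2,2) C  (was 5)
#9 (5,3) E
#10 (3,0) C  (was 5)
#11 (4,3) E

CLASS = CONFLICT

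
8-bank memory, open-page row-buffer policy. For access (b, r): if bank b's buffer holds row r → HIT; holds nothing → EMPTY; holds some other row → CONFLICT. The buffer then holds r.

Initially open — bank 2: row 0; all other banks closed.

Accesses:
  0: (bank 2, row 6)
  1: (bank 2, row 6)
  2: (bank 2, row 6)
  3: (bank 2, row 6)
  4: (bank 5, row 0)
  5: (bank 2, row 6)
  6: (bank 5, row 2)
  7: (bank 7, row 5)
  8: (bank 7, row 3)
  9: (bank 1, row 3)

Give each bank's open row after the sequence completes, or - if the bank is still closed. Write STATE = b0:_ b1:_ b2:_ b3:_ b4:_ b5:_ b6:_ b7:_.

STATE = b0:- b1:3 b2:6 b3:- b4:- b5:2 b6:- b7:3

step 0: bank2 0->6 [CONFLICT]
step 1: bank2 6->6 [HIT]
step 2: bank2 6->6 [HIT]
step 3: bank2 6->6 [HIT]
step 4: bank5 None->0 [EMPTY]
step 5: bank2 6->6 [HIT]
step 6: bank5 0->2 [CONFLICT]
step 7: bank7 None->5 [EMPTY]
step 8: bank7 5->3 [CONFLICT]
step 9: bank1 None->3 [EMPTY]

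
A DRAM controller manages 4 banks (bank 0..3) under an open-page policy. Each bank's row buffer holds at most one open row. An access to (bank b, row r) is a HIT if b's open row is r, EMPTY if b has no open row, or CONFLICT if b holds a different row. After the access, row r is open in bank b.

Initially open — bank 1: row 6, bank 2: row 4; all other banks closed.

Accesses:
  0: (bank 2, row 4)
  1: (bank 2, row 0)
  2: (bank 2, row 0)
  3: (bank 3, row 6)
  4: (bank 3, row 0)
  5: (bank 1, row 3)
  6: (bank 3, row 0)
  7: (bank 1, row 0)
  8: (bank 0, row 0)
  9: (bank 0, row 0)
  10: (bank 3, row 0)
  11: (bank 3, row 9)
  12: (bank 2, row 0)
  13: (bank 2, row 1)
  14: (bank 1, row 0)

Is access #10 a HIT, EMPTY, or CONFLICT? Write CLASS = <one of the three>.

CLASS = HIT

  [0] b2 r4: had r4 ⇒ H
  [1] b2 r0: had r4 ⇒ C
  [2] b2 r0: had r0 ⇒ H
  [3] b3 r6: no row ⇒ E
  [4] b3 r0: had r6 ⇒ C
  [5] b1 r3: had r6 ⇒ C
  [6] b3 r0: had r0 ⇒ H
  [7] b1 r0: had r3 ⇒ C
  [8] b0 r0: no row ⇒ E
  [9] b0 r0: had r0 ⇒ H
  [10] b3 r0: had r0 ⇒ H
  [11] b3 r9: had r0 ⇒ C
  [12] b2 r0: had r0 ⇒ H
  [13] b2 r1: had r0 ⇒ C
  [14] b1 r0: had r0 ⇒ H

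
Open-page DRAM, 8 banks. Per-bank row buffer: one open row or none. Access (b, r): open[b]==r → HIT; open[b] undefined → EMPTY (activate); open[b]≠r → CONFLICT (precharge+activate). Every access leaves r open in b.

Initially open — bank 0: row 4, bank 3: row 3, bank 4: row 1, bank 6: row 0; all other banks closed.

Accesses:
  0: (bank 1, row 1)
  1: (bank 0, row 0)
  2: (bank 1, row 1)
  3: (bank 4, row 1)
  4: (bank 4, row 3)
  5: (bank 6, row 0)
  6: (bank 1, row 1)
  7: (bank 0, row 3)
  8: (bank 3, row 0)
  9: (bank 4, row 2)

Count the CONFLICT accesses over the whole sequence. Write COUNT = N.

COUNT = 5

0: bank 1 row 1 — prev None → EMPTY
1: bank 0 row 0 — prev 4 → CONFLICT
2: bank 1 row 1 — prev 1 → HIT
3: bank 4 row 1 — prev 1 → HIT
4: bank 4 row 3 — prev 1 → CONFLICT
5: bank 6 row 0 — prev 0 → HIT
6: bank 1 row 1 — prev 1 → HIT
7: bank 0 row 3 — prev 0 → CONFLICT
8: bank 3 row 0 — prev 3 → CONFLICT
9: bank 4 row 2 — prev 3 → CONFLICT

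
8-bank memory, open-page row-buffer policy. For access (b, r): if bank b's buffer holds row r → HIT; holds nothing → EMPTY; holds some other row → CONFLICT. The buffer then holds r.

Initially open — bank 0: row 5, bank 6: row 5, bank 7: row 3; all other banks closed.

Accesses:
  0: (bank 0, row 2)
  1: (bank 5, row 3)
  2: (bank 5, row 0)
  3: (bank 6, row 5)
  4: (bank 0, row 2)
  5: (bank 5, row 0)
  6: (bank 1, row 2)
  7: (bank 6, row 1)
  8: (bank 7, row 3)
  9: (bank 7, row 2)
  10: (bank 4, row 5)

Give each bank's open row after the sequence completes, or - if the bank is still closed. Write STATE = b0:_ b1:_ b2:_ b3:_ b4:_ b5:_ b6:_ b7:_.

STATE = b0:2 b1:2 b2:- b3:- b4:5 b5:0 b6:1 b7:2

#0 (0,2) C  (was 5)
#1 (5,3) E
#2 (5,0) C  (was 3)
#3 (6,5) H  (was 5)
#4 (0,2) H  (was 2)
#5 (5,0) H  (was 0)
#6 (1,2) E
#7 (6,1) C  (was 5)
#8 (7,3) H  (was 3)
#9 (7,2) C  (was 3)
#10 (4,5) E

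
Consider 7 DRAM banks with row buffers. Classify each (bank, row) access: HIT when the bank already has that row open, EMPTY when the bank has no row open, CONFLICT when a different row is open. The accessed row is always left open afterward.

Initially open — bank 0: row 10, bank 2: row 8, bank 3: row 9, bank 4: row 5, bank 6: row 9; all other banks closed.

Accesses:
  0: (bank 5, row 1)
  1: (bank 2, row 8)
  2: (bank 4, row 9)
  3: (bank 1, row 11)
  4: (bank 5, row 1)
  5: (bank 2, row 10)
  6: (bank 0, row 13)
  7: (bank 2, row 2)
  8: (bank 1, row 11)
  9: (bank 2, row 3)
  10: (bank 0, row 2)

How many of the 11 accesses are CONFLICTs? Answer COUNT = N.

step 0: bank5 None->1 [EMPTY]
step 1: bank2 8->8 [HIT]
step 2: bank4 5->9 [CONFLICT]
step 3: bank1 None->11 [EMPTY]
step 4: bank5 1->1 [HIT]
step 5: bank2 8->10 [CONFLICT]
step 6: bank0 10->13 [CONFLICT]
step 7: bank2 10->2 [CONFLICT]
step 8: bank1 11->11 [HIT]
step 9: bank2 2->3 [CONFLICT]
step 10: bank0 13->2 [CONFLICT]

COUNT = 6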